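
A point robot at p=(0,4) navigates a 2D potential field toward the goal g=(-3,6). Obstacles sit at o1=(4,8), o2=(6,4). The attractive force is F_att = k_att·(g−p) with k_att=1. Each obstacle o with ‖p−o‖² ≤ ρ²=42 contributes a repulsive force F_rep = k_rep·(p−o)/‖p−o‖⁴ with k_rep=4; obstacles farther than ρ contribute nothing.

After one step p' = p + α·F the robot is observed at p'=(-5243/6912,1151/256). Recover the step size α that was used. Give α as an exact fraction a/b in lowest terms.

α = 1/4

F_att = 1·(g−p) = 1·(-3,2) = (-3.0000,2.0000)
o1: d²=32 ≤ ρ²=42; F_rep = 4·(-4,-4)/32² = (-0.0156,-0.0156)
o2: d²=36 ≤ ρ²=42; F_rep = 4·(-6,0)/36² = (-0.0185,0.0000)
F = F_att + ΣF_rep = (-3.0341,1.9844)
Δp = p'−p = (-0.7585,0.4961); α = Δx/Fx = (-5243/6912) / (-5243/1728) = 1/4
check: Δy/Fy = (127/256) / (127/64) = 1/4 ✓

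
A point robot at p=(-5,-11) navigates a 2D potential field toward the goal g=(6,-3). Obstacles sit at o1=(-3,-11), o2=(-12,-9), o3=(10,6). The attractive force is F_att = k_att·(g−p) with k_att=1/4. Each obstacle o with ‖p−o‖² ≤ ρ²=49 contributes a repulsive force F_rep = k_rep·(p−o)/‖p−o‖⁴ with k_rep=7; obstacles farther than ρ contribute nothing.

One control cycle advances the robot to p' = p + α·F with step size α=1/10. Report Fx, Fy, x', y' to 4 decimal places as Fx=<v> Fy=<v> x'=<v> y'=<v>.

F_att = 1/4·(g−p) = 1/4·(11,8) = (2.7500,2.0000)
o1: d²=4 ≤ ρ²=49; F_rep = 7·(-2,0)/4² = (-0.8750,0.0000)
o2: d²=53 > ρ²=49 → inactive
o3: d²=514 > ρ²=49 → inactive
F = F_att + ΣF_rep = (1.8750,2.0000)
p' = p + 1/10·F = (-4.8125,-10.8000)

Fx=1.8750 Fy=2.0000 x'=-4.8125 y'=-10.8000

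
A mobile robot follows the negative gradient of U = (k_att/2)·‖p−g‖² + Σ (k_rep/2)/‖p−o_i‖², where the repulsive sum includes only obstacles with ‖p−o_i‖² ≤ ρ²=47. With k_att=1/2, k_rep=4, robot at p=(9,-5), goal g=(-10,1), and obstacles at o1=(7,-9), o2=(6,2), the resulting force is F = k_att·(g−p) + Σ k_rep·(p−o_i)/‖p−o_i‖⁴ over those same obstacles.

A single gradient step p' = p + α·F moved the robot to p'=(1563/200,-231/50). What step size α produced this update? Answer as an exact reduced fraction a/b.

F_att = 1/2·(g−p) = 1/2·(-19,6) = (-9.5000,3.0000)
o1: d²=20 ≤ ρ²=47; F_rep = 4·(2,4)/20² = (0.0200,0.0400)
o2: d²=58 > ρ²=47 → inactive
F = F_att + ΣF_rep = (-9.4800,3.0400)
Δp = p'−p = (-1.1850,0.3800); α = Δx/Fx = (-237/200) / (-237/25) = 1/8
check: Δy/Fy = (19/50) / (76/25) = 1/8 ✓

α = 1/8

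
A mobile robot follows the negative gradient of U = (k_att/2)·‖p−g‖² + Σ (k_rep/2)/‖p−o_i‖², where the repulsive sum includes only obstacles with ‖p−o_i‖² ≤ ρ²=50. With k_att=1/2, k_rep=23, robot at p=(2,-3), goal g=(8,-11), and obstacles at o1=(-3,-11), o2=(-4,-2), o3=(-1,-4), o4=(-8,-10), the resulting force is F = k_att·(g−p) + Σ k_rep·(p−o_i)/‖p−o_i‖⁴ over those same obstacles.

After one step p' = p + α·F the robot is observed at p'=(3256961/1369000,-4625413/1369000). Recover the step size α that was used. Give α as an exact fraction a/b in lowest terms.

α = 1/10

F_att = 1/2·(g−p) = 1/2·(6,-8) = (3.0000,-4.0000)
o1: d²=89 > ρ²=50 → inactive
o2: d²=37 ≤ ρ²=50; F_rep = 23·(6,-1)/37² = (0.1008,-0.0168)
o3: d²=10 ≤ ρ²=50; F_rep = 23·(3,1)/10² = (0.6900,0.2300)
o4: d²=149 > ρ²=50 → inactive
F = F_att + ΣF_rep = (3.7908,-3.7868)
Δp = p'−p = (0.3791,-0.3787); α = Δx/Fx = (518961/1369000) / (518961/136900) = 1/10
check: Δy/Fy = (-518413/1369000) / (-518413/136900) = 1/10 ✓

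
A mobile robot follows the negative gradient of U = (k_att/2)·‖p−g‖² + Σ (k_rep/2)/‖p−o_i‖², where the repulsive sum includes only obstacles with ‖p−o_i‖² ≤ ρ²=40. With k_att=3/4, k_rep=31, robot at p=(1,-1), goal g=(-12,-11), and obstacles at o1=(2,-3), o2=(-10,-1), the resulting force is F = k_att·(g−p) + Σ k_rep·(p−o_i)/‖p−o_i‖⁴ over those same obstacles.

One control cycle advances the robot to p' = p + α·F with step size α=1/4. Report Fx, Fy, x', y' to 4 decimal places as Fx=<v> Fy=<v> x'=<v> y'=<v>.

F_att = 3/4·(g−p) = 3/4·(-13,-10) = (-9.7500,-7.5000)
o1: d²=5 ≤ ρ²=40; F_rep = 31·(-1,2)/5² = (-1.2400,2.4800)
o2: d²=121 > ρ²=40 → inactive
F = F_att + ΣF_rep = (-10.9900,-5.0200)
p' = p + 1/4·F = (-1.7475,-2.2550)

Fx=-10.9900 Fy=-5.0200 x'=-1.7475 y'=-2.2550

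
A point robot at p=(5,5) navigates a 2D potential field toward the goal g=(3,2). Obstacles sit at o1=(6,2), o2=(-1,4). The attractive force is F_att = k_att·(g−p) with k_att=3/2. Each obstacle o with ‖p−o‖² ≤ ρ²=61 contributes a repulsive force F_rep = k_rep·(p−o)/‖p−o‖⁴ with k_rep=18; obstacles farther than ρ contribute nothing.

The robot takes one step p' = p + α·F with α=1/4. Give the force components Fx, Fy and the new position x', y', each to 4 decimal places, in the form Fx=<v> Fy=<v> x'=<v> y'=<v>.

Fx=-3.1011 Fy=-3.9469 x'=4.2247 y'=4.0133

F_att = 3/2·(g−p) = 3/2·(-2,-3) = (-3.0000,-4.5000)
o1: d²=10 ≤ ρ²=61; F_rep = 18·(-1,3)/10² = (-0.1800,0.5400)
o2: d²=37 ≤ ρ²=61; F_rep = 18·(6,1)/37² = (0.0789,0.0131)
F = F_att + ΣF_rep = (-3.1011,-3.9469)
p' = p + 1/4·F = (4.2247,4.0133)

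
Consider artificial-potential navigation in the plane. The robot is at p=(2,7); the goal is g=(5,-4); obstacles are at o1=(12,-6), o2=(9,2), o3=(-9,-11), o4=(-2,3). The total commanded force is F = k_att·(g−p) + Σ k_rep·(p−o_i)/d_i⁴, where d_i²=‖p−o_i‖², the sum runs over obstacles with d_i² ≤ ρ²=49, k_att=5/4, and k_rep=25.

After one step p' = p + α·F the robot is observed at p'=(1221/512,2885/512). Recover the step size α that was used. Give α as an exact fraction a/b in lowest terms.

F_att = 5/4·(g−p) = 5/4·(3,-11) = (3.7500,-13.7500)
o1: d²=269 > ρ²=49 → inactive
o2: d²=74 > ρ²=49 → inactive
o3: d²=445 > ρ²=49 → inactive
o4: d²=32 ≤ ρ²=49; F_rep = 25·(4,4)/32² = (0.0977,0.0977)
F = F_att + ΣF_rep = (3.8477,-13.6523)
Δp = p'−p = (0.3848,-1.3652); α = Δx/Fx = (197/512) / (985/256) = 1/10
check: Δy/Fy = (-699/512) / (-3495/256) = 1/10 ✓

α = 1/10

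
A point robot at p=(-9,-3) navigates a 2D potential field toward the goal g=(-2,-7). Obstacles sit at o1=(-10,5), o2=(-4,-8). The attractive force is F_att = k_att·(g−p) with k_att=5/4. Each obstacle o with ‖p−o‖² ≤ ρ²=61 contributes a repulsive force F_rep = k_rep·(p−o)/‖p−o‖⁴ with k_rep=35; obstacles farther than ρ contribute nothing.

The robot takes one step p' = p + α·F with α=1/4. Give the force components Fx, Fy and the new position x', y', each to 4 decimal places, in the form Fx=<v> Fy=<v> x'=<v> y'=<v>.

Fx=8.6800 Fy=-4.9300 x'=-6.8300 y'=-4.2325

F_att = 5/4·(g−p) = 5/4·(7,-4) = (8.7500,-5.0000)
o1: d²=65 > ρ²=61 → inactive
o2: d²=50 ≤ ρ²=61; F_rep = 35·(-5,5)/50² = (-0.0700,0.0700)
F = F_att + ΣF_rep = (8.6800,-4.9300)
p' = p + 1/4·F = (-6.8300,-4.2325)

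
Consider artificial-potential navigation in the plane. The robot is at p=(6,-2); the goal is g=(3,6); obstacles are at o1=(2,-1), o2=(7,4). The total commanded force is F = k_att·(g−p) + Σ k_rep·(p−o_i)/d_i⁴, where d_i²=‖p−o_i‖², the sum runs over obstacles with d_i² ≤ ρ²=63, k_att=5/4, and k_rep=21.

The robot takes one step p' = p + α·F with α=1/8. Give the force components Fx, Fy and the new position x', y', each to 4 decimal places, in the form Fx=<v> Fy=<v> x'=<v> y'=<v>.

F_att = 5/4·(g−p) = 5/4·(-3,8) = (-3.7500,10.0000)
o1: d²=17 ≤ ρ²=63; F_rep = 21·(4,-1)/17² = (0.2907,-0.0727)
o2: d²=37 ≤ ρ²=63; F_rep = 21·(-1,-6)/37² = (-0.0153,-0.0920)
F = F_att + ΣF_rep = (-3.4747,9.8353)
p' = p + 1/8·F = (5.5657,-0.7706)

Fx=-3.4747 Fy=9.8353 x'=5.5657 y'=-0.7706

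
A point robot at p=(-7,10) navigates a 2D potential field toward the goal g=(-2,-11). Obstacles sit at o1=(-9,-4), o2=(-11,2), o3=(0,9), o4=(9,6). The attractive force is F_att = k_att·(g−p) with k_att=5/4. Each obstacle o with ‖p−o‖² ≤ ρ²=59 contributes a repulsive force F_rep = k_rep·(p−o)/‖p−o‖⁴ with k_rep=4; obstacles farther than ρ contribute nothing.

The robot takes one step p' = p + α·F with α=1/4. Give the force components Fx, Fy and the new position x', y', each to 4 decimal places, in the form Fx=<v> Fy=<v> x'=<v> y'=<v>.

F_att = 5/4·(g−p) = 5/4·(5,-21) = (6.2500,-26.2500)
o1: d²=200 > ρ²=59 → inactive
o2: d²=80 > ρ²=59 → inactive
o3: d²=50 ≤ ρ²=59; F_rep = 4·(-7,1)/50² = (-0.0112,0.0016)
o4: d²=272 > ρ²=59 → inactive
F = F_att + ΣF_rep = (6.2388,-26.2484)
p' = p + 1/4·F = (-5.4403,3.4379)

Fx=6.2388 Fy=-26.2484 x'=-5.4403 y'=3.4379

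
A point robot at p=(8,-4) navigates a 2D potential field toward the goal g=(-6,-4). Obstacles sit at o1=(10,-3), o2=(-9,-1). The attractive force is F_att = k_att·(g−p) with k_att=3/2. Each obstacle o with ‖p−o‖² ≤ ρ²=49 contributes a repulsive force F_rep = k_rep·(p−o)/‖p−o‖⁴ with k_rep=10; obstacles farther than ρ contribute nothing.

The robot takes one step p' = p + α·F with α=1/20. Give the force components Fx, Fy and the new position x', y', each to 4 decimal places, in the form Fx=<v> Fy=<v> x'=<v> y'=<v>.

F_att = 3/2·(g−p) = 3/2·(-14,0) = (-21.0000,0.0000)
o1: d²=5 ≤ ρ²=49; F_rep = 10·(-2,-1)/5² = (-0.8000,-0.4000)
o2: d²=298 > ρ²=49 → inactive
F = F_att + ΣF_rep = (-21.8000,-0.4000)
p' = p + 1/20·F = (6.9100,-4.0200)

Fx=-21.8000 Fy=-0.4000 x'=6.9100 y'=-4.0200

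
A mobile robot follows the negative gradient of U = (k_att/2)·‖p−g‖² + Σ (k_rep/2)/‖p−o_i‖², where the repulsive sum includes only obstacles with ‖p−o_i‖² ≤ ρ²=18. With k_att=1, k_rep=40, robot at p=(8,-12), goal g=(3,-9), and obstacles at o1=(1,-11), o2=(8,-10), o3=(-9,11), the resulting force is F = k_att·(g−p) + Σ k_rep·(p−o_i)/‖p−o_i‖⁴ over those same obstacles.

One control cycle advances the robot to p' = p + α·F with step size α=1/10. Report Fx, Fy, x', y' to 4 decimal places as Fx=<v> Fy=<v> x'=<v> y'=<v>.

Fx=-5.0000 Fy=-2.0000 x'=7.5000 y'=-12.2000

F_att = 1·(g−p) = 1·(-5,3) = (-5.0000,3.0000)
o1: d²=50 > ρ²=18 → inactive
o2: d²=4 ≤ ρ²=18; F_rep = 40·(0,-2)/4² = (0.0000,-5.0000)
o3: d²=818 > ρ²=18 → inactive
F = F_att + ΣF_rep = (-5.0000,-2.0000)
p' = p + 1/10·F = (7.5000,-12.2000)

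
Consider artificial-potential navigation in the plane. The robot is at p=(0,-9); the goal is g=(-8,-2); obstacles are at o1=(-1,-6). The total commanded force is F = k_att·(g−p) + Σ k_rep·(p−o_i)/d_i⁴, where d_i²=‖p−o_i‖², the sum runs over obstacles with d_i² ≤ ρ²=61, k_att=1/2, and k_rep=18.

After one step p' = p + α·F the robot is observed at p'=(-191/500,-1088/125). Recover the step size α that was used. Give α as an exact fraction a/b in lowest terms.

α = 1/10

F_att = 1/2·(g−p) = 1/2·(-8,7) = (-4.0000,3.5000)
o1: d²=10 ≤ ρ²=61; F_rep = 18·(1,-3)/10² = (0.1800,-0.5400)
F = F_att + ΣF_rep = (-3.8200,2.9600)
Δp = p'−p = (-0.3820,0.2960); α = Δx/Fx = (-191/500) / (-191/50) = 1/10
check: Δy/Fy = (37/125) / (74/25) = 1/10 ✓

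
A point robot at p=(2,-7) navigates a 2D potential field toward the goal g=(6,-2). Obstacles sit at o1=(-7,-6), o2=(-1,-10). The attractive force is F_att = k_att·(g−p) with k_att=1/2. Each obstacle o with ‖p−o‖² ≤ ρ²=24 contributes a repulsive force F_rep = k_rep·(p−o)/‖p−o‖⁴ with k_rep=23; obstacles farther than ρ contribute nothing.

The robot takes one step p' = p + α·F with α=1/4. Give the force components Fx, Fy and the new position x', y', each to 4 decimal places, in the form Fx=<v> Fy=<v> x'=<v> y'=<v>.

F_att = 1/2·(g−p) = 1/2·(4,5) = (2.0000,2.5000)
o1: d²=82 > ρ²=24 → inactive
o2: d²=18 ≤ ρ²=24; F_rep = 23·(3,3)/18² = (0.2130,0.2130)
F = F_att + ΣF_rep = (2.2130,2.7130)
p' = p + 1/4·F = (2.5532,-6.3218)

Fx=2.2130 Fy=2.7130 x'=2.5532 y'=-6.3218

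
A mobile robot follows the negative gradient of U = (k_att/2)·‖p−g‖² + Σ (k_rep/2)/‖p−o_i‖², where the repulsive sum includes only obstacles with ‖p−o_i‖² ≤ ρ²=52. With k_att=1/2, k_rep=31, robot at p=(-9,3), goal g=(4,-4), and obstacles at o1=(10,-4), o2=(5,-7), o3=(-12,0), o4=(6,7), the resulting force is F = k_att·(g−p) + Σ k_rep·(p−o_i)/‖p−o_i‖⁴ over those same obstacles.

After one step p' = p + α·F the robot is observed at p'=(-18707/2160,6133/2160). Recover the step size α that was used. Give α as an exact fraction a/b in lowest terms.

α = 1/20

F_att = 1/2·(g−p) = 1/2·(13,-7) = (6.5000,-3.5000)
o1: d²=410 > ρ²=52 → inactive
o2: d²=296 > ρ²=52 → inactive
o3: d²=18 ≤ ρ²=52; F_rep = 31·(3,3)/18² = (0.2870,0.2870)
o4: d²=241 > ρ²=52 → inactive
F = F_att + ΣF_rep = (6.7870,-3.2130)
Δp = p'−p = (0.3394,-0.1606); α = Δx/Fx = (733/2160) / (733/108) = 1/20
check: Δy/Fy = (-347/2160) / (-347/108) = 1/20 ✓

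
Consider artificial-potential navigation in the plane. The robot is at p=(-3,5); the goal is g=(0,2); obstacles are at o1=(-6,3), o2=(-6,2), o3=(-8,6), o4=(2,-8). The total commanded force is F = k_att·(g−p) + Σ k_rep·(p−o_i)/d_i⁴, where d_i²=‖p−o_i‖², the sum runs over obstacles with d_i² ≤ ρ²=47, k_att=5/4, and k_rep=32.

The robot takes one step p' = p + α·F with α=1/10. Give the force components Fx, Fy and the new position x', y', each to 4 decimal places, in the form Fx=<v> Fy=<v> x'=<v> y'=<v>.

Fx=4.8510 Fy=-3.1223 x'=-2.5149 y'=4.6878

F_att = 5/4·(g−p) = 5/4·(3,-3) = (3.7500,-3.7500)
o1: d²=13 ≤ ρ²=47; F_rep = 32·(3,2)/13² = (0.5680,0.3787)
o2: d²=18 ≤ ρ²=47; F_rep = 32·(3,3)/18² = (0.2963,0.2963)
o3: d²=26 ≤ ρ²=47; F_rep = 32·(5,-1)/26² = (0.2367,-0.0473)
o4: d²=194 > ρ²=47 → inactive
F = F_att + ΣF_rep = (4.8510,-3.1223)
p' = p + 1/10·F = (-2.5149,4.6878)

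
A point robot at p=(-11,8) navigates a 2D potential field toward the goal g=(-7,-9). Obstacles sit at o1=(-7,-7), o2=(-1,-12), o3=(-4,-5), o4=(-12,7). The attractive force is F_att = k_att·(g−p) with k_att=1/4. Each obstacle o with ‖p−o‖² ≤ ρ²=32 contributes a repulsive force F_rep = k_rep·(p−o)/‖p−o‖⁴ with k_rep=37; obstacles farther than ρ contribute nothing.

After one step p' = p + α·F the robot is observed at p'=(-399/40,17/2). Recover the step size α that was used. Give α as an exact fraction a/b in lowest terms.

F_att = 1/4·(g−p) = 1/4·(4,-17) = (1.0000,-4.2500)
o1: d²=241 > ρ²=32 → inactive
o2: d²=500 > ρ²=32 → inactive
o3: d²=218 > ρ²=32 → inactive
o4: d²=2 ≤ ρ²=32; F_rep = 37·(1,1)/2² = (9.2500,9.2500)
F = F_att + ΣF_rep = (10.2500,5.0000)
Δp = p'−p = (1.0250,0.5000); α = Δx/Fx = (41/40) / (41/4) = 1/10
check: Δy/Fy = (1/2) / (5) = 1/10 ✓

α = 1/10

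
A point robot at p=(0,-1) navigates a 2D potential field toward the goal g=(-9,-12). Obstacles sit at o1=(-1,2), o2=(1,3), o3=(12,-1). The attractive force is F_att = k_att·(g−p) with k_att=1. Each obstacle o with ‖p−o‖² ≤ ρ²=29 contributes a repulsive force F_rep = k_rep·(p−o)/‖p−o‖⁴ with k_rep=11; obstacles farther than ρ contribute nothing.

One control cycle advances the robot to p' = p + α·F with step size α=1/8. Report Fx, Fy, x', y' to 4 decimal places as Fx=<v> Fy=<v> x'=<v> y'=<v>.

F_att = 1·(g−p) = 1·(-9,-11) = (-9.0000,-11.0000)
o1: d²=10 ≤ ρ²=29; F_rep = 11·(1,-3)/10² = (0.1100,-0.3300)
o2: d²=17 ≤ ρ²=29; F_rep = 11·(-1,-4)/17² = (-0.0381,-0.1522)
o3: d²=144 > ρ²=29 → inactive
F = F_att + ΣF_rep = (-8.9281,-11.4822)
p' = p + 1/8·F = (-1.1160,-2.4353)

Fx=-8.9281 Fy=-11.4822 x'=-1.1160 y'=-2.4353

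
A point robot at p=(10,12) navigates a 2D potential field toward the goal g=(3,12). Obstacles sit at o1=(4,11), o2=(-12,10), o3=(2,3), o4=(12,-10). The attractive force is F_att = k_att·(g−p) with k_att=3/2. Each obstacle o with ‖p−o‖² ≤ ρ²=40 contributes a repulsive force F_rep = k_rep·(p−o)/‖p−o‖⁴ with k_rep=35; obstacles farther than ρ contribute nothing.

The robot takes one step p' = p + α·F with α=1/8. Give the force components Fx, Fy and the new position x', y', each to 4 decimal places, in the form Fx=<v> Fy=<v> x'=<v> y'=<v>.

F_att = 3/2·(g−p) = 3/2·(-7,0) = (-10.5000,0.0000)
o1: d²=37 ≤ ρ²=40; F_rep = 35·(6,1)/37² = (0.1534,0.0256)
o2: d²=488 > ρ²=40 → inactive
o3: d²=145 > ρ²=40 → inactive
o4: d²=488 > ρ²=40 → inactive
F = F_att + ΣF_rep = (-10.3466,0.0256)
p' = p + 1/8·F = (8.7067,12.0032)

Fx=-10.3466 Fy=0.0256 x'=8.7067 y'=12.0032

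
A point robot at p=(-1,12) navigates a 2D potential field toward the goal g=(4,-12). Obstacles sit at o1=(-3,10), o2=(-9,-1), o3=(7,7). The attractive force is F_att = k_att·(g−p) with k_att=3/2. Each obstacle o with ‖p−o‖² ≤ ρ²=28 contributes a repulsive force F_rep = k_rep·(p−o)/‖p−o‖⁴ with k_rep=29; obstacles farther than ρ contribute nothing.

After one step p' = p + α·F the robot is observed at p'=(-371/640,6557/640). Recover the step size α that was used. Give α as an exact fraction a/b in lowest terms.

α = 1/20

F_att = 3/2·(g−p) = 3/2·(5,-24) = (7.5000,-36.0000)
o1: d²=8 ≤ ρ²=28; F_rep = 29·(2,2)/8² = (0.9062,0.9062)
o2: d²=233 > ρ²=28 → inactive
o3: d²=89 > ρ²=28 → inactive
F = F_att + ΣF_rep = (8.4062,-35.0938)
Δp = p'−p = (0.4203,-1.7547); α = Δx/Fx = (269/640) / (269/32) = 1/20
check: Δy/Fy = (-1123/640) / (-1123/32) = 1/20 ✓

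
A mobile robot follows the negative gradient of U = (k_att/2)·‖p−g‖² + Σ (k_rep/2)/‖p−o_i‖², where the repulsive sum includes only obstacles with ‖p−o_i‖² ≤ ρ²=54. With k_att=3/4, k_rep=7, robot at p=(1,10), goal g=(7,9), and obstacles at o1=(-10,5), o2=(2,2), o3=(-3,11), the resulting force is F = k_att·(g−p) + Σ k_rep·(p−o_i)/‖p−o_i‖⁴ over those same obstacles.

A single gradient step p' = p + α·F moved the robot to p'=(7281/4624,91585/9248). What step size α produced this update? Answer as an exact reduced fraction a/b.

F_att = 3/4·(g−p) = 3/4·(6,-1) = (4.5000,-0.7500)
o1: d²=146 > ρ²=54 → inactive
o2: d²=65 > ρ²=54 → inactive
o3: d²=17 ≤ ρ²=54; F_rep = 7·(4,-1)/17² = (0.0969,-0.0242)
F = F_att + ΣF_rep = (4.5969,-0.7742)
Δp = p'−p = (0.5746,-0.0968); α = Δx/Fx = (2657/4624) / (2657/578) = 1/8
check: Δy/Fy = (-895/9248) / (-895/1156) = 1/8 ✓

α = 1/8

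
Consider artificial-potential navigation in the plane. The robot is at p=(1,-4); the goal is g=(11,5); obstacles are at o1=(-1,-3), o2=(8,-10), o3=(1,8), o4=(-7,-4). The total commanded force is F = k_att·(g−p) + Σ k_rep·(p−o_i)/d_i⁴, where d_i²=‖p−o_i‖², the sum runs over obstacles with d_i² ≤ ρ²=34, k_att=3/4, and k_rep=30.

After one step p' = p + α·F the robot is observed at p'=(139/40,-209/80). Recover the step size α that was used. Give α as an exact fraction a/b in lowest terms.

F_att = 3/4·(g−p) = 3/4·(10,9) = (7.5000,6.7500)
o1: d²=5 ≤ ρ²=34; F_rep = 30·(2,-1)/5² = (2.4000,-1.2000)
o2: d²=85 > ρ²=34 → inactive
o3: d²=144 > ρ²=34 → inactive
o4: d²=64 > ρ²=34 → inactive
F = F_att + ΣF_rep = (9.9000,5.5500)
Δp = p'−p = (2.4750,1.3875); α = Δx/Fx = (99/40) / (99/10) = 1/4
check: Δy/Fy = (111/80) / (111/20) = 1/4 ✓

α = 1/4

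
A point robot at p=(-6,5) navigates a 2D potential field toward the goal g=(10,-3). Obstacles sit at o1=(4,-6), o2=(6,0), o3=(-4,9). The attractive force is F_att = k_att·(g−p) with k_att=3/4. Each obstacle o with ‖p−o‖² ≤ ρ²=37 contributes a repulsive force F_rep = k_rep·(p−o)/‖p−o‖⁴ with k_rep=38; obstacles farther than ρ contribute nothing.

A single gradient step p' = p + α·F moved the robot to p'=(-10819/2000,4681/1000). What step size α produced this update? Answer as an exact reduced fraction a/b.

F_att = 3/4·(g−p) = 3/4·(16,-8) = (12.0000,-6.0000)
o1: d²=221 > ρ²=37 → inactive
o2: d²=169 > ρ²=37 → inactive
o3: d²=20 ≤ ρ²=37; F_rep = 38·(-2,-4)/20² = (-0.1900,-0.3800)
F = F_att + ΣF_rep = (11.8100,-6.3800)
Δp = p'−p = (0.5905,-0.3190); α = Δx/Fx = (1181/2000) / (1181/100) = 1/20
check: Δy/Fy = (-319/1000) / (-319/50) = 1/20 ✓

α = 1/20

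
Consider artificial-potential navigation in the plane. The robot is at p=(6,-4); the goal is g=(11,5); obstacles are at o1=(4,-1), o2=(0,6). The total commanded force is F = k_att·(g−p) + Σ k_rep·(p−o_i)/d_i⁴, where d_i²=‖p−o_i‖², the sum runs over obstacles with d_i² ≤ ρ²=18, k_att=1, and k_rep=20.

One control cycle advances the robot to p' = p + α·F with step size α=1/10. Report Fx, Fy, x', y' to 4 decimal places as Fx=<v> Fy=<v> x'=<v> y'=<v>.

Fx=5.2367 Fy=8.6450 x'=6.5237 y'=-3.1355

F_att = 1·(g−p) = 1·(5,9) = (5.0000,9.0000)
o1: d²=13 ≤ ρ²=18; F_rep = 20·(2,-3)/13² = (0.2367,-0.3550)
o2: d²=136 > ρ²=18 → inactive
F = F_att + ΣF_rep = (5.2367,8.6450)
p' = p + 1/10·F = (6.5237,-3.1355)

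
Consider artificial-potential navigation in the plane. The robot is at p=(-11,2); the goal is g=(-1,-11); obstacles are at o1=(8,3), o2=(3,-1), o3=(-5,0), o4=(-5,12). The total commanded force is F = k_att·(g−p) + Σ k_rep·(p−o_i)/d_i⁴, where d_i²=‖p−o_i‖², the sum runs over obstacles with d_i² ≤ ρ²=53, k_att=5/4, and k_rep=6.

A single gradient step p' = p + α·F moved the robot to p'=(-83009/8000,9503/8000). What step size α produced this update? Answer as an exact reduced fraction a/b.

F_att = 5/4·(g−p) = 5/4·(10,-13) = (12.5000,-16.2500)
o1: d²=362 > ρ²=53 → inactive
o2: d²=205 > ρ²=53 → inactive
o3: d²=40 ≤ ρ²=53; F_rep = 6·(-6,2)/40² = (-0.0225,0.0075)
o4: d²=136 > ρ²=53 → inactive
F = F_att + ΣF_rep = (12.4775,-16.2425)
Δp = p'−p = (0.6239,-0.8121); α = Δx/Fx = (4991/8000) / (4991/400) = 1/20
check: Δy/Fy = (-6497/8000) / (-6497/400) = 1/20 ✓

α = 1/20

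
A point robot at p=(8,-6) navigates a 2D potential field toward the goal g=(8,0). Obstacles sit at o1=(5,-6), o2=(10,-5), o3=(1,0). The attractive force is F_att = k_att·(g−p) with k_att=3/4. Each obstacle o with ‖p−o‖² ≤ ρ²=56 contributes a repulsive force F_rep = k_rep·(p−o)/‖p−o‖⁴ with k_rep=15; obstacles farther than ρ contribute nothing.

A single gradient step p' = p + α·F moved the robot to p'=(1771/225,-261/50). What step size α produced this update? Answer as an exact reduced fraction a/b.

α = 1/5

F_att = 3/4·(g−p) = 3/4·(0,6) = (0.0000,4.5000)
o1: d²=9 ≤ ρ²=56; F_rep = 15·(3,0)/9² = (0.5556,0.0000)
o2: d²=5 ≤ ρ²=56; F_rep = 15·(-2,-1)/5² = (-1.2000,-0.6000)
o3: d²=85 > ρ²=56 → inactive
F = F_att + ΣF_rep = (-0.6444,3.9000)
Δp = p'−p = (-0.1289,0.7800); α = Δx/Fx = (-29/225) / (-29/45) = 1/5
check: Δy/Fy = (39/50) / (39/10) = 1/5 ✓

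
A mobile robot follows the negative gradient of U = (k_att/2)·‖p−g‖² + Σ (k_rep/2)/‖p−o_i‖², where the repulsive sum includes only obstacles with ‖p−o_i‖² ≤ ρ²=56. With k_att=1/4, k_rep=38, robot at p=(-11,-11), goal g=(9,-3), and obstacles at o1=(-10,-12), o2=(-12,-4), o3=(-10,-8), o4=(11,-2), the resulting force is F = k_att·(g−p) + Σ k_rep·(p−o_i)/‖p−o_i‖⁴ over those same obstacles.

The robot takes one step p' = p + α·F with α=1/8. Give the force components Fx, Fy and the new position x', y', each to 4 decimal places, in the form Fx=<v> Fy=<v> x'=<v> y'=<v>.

Fx=-4.8648 Fy=10.2536 x'=-11.6081 y'=-9.7183

F_att = 1/4·(g−p) = 1/4·(20,8) = (5.0000,2.0000)
o1: d²=2 ≤ ρ²=56; F_rep = 38·(-1,1)/2² = (-9.5000,9.5000)
o2: d²=50 ≤ ρ²=56; F_rep = 38·(1,-7)/50² = (0.0152,-0.1064)
o3: d²=10 ≤ ρ²=56; F_rep = 38·(-1,-3)/10² = (-0.3800,-1.1400)
o4: d²=565 > ρ²=56 → inactive
F = F_att + ΣF_rep = (-4.8648,10.2536)
p' = p + 1/8·F = (-11.6081,-9.7183)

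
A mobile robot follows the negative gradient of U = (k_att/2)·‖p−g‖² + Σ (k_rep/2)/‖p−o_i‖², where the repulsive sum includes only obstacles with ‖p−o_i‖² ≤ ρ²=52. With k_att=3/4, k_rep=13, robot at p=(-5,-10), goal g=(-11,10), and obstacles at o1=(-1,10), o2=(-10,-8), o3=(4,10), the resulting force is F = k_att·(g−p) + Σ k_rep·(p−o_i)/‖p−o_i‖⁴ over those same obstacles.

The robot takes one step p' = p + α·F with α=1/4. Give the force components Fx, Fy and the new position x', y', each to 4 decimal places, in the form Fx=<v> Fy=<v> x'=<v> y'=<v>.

Fx=-4.4227 Fy=14.9691 x'=-6.1057 y'=-6.2577

F_att = 3/4·(g−p) = 3/4·(-6,20) = (-4.5000,15.0000)
o1: d²=416 > ρ²=52 → inactive
o2: d²=29 ≤ ρ²=52; F_rep = 13·(5,-2)/29² = (0.0773,-0.0309)
o3: d²=481 > ρ²=52 → inactive
F = F_att + ΣF_rep = (-4.4227,14.9691)
p' = p + 1/4·F = (-6.1057,-6.2577)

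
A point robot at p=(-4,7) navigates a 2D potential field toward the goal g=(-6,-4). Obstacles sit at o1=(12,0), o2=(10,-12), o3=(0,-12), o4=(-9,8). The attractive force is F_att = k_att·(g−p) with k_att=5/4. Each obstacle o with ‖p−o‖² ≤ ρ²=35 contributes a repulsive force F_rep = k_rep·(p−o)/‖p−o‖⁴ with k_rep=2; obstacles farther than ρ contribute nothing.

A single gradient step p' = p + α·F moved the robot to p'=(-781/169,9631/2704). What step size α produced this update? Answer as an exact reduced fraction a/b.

F_att = 5/4·(g−p) = 5/4·(-2,-11) = (-2.5000,-13.7500)
o1: d²=305 > ρ²=35 → inactive
o2: d²=557 > ρ²=35 → inactive
o3: d²=377 > ρ²=35 → inactive
o4: d²=26 ≤ ρ²=35; F_rep = 2·(5,-1)/26² = (0.0148,-0.0030)
F = F_att + ΣF_rep = (-2.4852,-13.7530)
Δp = p'−p = (-0.6213,-3.4382); α = Δx/Fx = (-105/169) / (-420/169) = 1/4
check: Δy/Fy = (-9297/2704) / (-9297/676) = 1/4 ✓

α = 1/4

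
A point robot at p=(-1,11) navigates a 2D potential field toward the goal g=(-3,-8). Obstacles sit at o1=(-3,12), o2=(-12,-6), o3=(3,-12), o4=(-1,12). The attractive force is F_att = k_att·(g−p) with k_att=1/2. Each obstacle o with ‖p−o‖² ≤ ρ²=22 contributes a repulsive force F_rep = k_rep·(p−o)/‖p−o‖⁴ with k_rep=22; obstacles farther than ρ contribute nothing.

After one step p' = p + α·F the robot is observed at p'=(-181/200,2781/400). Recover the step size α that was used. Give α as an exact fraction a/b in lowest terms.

F_att = 1/2·(g−p) = 1/2·(-2,-19) = (-1.0000,-9.5000)
o1: d²=5 ≤ ρ²=22; F_rep = 22·(2,-1)/5² = (1.7600,-0.8800)
o2: d²=410 > ρ²=22 → inactive
o3: d²=545 > ρ²=22 → inactive
o4: d²=1 ≤ ρ²=22; F_rep = 22·(0,-1)/1² = (0.0000,-22.0000)
F = F_att + ΣF_rep = (0.7600,-32.3800)
Δp = p'−p = (0.0950,-4.0475); α = Δx/Fx = (19/200) / (19/25) = 1/8
check: Δy/Fy = (-1619/400) / (-1619/50) = 1/8 ✓

α = 1/8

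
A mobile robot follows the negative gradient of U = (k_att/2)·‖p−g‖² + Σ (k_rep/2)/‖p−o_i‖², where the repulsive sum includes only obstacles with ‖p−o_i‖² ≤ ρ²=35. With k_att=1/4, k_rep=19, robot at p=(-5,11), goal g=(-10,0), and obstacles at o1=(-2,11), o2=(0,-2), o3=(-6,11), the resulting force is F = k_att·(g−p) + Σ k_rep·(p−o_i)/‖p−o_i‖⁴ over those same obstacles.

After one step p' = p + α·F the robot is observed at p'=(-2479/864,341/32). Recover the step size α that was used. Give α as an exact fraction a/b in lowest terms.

α = 1/8

F_att = 1/4·(g−p) = 1/4·(-5,-11) = (-1.2500,-2.7500)
o1: d²=9 ≤ ρ²=35; F_rep = 19·(-3,0)/9² = (-0.7037,0.0000)
o2: d²=194 > ρ²=35 → inactive
o3: d²=1 ≤ ρ²=35; F_rep = 19·(1,0)/1² = (19.0000,0.0000)
F = F_att + ΣF_rep = (17.0463,-2.7500)
Δp = p'−p = (2.1308,-0.3438); α = Δx/Fx = (1841/864) / (1841/108) = 1/8
check: Δy/Fy = (-11/32) / (-11/4) = 1/8 ✓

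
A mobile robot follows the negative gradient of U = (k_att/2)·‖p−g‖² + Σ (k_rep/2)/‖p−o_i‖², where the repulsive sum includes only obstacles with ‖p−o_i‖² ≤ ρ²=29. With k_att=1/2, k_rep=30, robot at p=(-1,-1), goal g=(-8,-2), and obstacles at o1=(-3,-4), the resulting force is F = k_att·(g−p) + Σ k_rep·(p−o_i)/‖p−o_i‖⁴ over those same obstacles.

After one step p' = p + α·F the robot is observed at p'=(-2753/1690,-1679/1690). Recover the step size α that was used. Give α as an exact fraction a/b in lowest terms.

F_att = 1/2·(g−p) = 1/2·(-7,-1) = (-3.5000,-0.5000)
o1: d²=13 ≤ ρ²=29; F_rep = 30·(2,3)/13² = (0.3550,0.5325)
F = F_att + ΣF_rep = (-3.1450,0.0325)
Δp = p'−p = (-0.6290,0.0065); α = Δx/Fx = (-1063/1690) / (-1063/338) = 1/5
check: Δy/Fy = (11/1690) / (11/338) = 1/5 ✓

α = 1/5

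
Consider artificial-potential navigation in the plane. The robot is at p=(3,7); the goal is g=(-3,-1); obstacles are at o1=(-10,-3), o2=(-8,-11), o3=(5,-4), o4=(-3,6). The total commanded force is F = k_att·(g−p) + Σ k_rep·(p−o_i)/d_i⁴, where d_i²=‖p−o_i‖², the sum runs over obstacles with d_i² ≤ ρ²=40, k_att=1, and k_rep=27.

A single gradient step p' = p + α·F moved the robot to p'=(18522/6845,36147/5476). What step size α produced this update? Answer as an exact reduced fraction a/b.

F_att = 1·(g−p) = 1·(-6,-8) = (-6.0000,-8.0000)
o1: d²=269 > ρ²=40 → inactive
o2: d²=445 > ρ²=40 → inactive
o3: d²=125 > ρ²=40 → inactive
o4: d²=37 ≤ ρ²=40; F_rep = 27·(6,1)/37² = (0.1183,0.0197)
F = F_att + ΣF_rep = (-5.8817,-7.9803)
Δp = p'−p = (-0.2941,-0.3990); α = Δx/Fx = (-2013/6845) / (-8052/1369) = 1/20
check: Δy/Fy = (-2185/5476) / (-10925/1369) = 1/20 ✓

α = 1/20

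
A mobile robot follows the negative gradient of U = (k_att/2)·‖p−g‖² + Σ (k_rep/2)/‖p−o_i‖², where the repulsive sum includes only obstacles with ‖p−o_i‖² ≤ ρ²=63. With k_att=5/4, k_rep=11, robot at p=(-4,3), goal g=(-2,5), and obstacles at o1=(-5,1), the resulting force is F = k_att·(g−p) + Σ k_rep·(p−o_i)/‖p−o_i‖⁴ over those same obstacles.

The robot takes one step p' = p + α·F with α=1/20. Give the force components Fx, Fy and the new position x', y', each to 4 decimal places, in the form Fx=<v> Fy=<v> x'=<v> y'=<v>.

F_att = 5/4·(g−p) = 5/4·(2,2) = (2.5000,2.5000)
o1: d²=5 ≤ ρ²=63; F_rep = 11·(1,2)/5² = (0.4400,0.8800)
F = F_att + ΣF_rep = (2.9400,3.3800)
p' = p + 1/20·F = (-3.8530,3.1690)

Fx=2.9400 Fy=3.3800 x'=-3.8530 y'=3.1690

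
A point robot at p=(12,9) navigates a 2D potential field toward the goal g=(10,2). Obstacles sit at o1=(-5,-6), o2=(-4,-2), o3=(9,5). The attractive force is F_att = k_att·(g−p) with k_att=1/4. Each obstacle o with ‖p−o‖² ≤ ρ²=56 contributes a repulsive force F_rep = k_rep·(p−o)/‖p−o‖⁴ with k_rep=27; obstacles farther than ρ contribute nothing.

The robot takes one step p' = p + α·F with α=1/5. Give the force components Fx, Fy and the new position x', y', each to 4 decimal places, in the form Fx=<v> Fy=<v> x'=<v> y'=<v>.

F_att = 1/4·(g−p) = 1/4·(-2,-7) = (-0.5000,-1.7500)
o1: d²=514 > ρ²=56 → inactive
o2: d²=377 > ρ²=56 → inactive
o3: d²=25 ≤ ρ²=56; F_rep = 27·(3,4)/25² = (0.1296,0.1728)
F = F_att + ΣF_rep = (-0.3704,-1.5772)
p' = p + 1/5·F = (11.9259,8.6846)

Fx=-0.3704 Fy=-1.5772 x'=11.9259 y'=8.6846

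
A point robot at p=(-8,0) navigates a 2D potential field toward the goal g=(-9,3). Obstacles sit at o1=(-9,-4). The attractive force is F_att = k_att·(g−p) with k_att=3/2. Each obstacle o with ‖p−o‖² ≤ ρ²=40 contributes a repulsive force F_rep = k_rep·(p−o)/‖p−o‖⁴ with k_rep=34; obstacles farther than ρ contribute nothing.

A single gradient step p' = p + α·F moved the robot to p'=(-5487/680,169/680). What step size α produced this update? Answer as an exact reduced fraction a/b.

α = 1/20

F_att = 3/2·(g−p) = 3/2·(-1,3) = (-1.5000,4.5000)
o1: d²=17 ≤ ρ²=40; F_rep = 34·(1,4)/17² = (0.1176,0.4706)
F = F_att + ΣF_rep = (-1.3824,4.9706)
Δp = p'−p = (-0.0691,0.2485); α = Δx/Fx = (-47/680) / (-47/34) = 1/20
check: Δy/Fy = (169/680) / (169/34) = 1/20 ✓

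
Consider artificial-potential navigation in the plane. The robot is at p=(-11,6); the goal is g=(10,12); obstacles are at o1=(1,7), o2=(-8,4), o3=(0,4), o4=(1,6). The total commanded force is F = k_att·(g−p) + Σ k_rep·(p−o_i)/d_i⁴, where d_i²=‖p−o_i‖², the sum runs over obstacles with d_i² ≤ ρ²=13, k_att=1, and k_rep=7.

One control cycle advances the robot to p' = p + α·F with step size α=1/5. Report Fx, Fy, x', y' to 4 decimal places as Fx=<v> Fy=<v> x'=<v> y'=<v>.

Fx=20.8757 Fy=6.0828 x'=-6.8249 y'=7.2166

F_att = 1·(g−p) = 1·(21,6) = (21.0000,6.0000)
o1: d²=145 > ρ²=13 → inactive
o2: d²=13 ≤ ρ²=13; F_rep = 7·(-3,2)/13² = (-0.1243,0.0828)
o3: d²=125 > ρ²=13 → inactive
o4: d²=144 > ρ²=13 → inactive
F = F_att + ΣF_rep = (20.8757,6.0828)
p' = p + 1/5·F = (-6.8249,7.2166)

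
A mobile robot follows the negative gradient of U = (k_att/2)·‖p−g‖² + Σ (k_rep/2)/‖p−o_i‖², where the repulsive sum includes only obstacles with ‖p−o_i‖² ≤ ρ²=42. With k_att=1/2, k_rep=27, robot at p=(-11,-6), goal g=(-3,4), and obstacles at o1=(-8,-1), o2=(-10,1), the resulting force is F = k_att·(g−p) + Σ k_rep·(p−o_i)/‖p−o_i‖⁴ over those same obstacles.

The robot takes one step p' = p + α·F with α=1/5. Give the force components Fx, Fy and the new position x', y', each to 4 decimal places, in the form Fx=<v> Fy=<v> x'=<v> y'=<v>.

Fx=3.9299 Fy=4.8832 x'=-10.2140 y'=-5.0234

F_att = 1/2·(g−p) = 1/2·(8,10) = (4.0000,5.0000)
o1: d²=34 ≤ ρ²=42; F_rep = 27·(-3,-5)/34² = (-0.0701,-0.1168)
o2: d²=50 > ρ²=42 → inactive
F = F_att + ΣF_rep = (3.9299,4.8832)
p' = p + 1/5·F = (-10.2140,-5.0234)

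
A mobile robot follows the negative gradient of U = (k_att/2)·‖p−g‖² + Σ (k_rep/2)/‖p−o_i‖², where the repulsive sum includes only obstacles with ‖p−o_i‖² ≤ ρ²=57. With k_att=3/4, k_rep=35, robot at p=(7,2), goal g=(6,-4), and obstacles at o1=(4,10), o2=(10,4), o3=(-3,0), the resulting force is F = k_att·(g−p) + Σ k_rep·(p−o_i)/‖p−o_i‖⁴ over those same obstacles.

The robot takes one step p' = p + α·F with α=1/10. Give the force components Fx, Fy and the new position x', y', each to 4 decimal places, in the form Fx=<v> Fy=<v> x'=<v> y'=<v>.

Fx=-1.3713 Fy=-4.9142 x'=6.8629 y'=1.5086

F_att = 3/4·(g−p) = 3/4·(-1,-6) = (-0.7500,-4.5000)
o1: d²=73 > ρ²=57 → inactive
o2: d²=13 ≤ ρ²=57; F_rep = 35·(-3,-2)/13² = (-0.6213,-0.4142)
o3: d²=104 > ρ²=57 → inactive
F = F_att + ΣF_rep = (-1.3713,-4.9142)
p' = p + 1/10·F = (6.8629,1.5086)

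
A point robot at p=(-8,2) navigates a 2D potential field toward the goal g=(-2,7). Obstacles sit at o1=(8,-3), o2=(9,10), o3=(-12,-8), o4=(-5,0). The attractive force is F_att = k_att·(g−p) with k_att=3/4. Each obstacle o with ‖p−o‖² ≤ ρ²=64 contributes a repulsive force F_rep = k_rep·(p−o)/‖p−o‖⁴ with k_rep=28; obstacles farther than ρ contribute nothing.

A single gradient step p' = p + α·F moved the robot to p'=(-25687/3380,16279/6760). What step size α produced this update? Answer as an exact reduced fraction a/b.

α = 1/10

F_att = 3/4·(g−p) = 3/4·(6,5) = (4.5000,3.7500)
o1: d²=281 > ρ²=64 → inactive
o2: d²=353 > ρ²=64 → inactive
o3: d²=116 > ρ²=64 → inactive
o4: d²=13 ≤ ρ²=64; F_rep = 28·(-3,2)/13² = (-0.4970,0.3314)
F = F_att + ΣF_rep = (4.0030,4.0814)
Δp = p'−p = (0.4003,0.4081); α = Δx/Fx = (1353/3380) / (1353/338) = 1/10
check: Δy/Fy = (2759/6760) / (2759/676) = 1/10 ✓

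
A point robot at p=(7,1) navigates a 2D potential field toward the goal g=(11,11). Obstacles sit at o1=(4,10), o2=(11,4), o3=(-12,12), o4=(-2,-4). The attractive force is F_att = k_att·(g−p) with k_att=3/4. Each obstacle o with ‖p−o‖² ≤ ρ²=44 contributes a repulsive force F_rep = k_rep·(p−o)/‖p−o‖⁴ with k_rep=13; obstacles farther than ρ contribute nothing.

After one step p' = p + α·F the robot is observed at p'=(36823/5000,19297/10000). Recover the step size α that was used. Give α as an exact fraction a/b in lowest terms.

α = 1/8

F_att = 3/4·(g−p) = 3/4·(4,10) = (3.0000,7.5000)
o1: d²=90 > ρ²=44 → inactive
o2: d²=25 ≤ ρ²=44; F_rep = 13·(-4,-3)/25² = (-0.0832,-0.0624)
o3: d²=482 > ρ²=44 → inactive
o4: d²=106 > ρ²=44 → inactive
F = F_att + ΣF_rep = (2.9168,7.4376)
Δp = p'−p = (0.3646,0.9297); α = Δx/Fx = (1823/5000) / (1823/625) = 1/8
check: Δy/Fy = (9297/10000) / (9297/1250) = 1/8 ✓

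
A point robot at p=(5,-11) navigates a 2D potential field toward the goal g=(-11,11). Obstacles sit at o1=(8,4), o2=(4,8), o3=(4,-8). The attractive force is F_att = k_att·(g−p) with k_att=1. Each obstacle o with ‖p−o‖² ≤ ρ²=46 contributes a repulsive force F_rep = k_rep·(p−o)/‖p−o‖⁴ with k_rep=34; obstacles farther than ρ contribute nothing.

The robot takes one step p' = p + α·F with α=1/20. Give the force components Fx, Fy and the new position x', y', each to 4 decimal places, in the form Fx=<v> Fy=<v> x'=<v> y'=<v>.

Fx=-15.6600 Fy=20.9800 x'=4.2170 y'=-9.9510

F_att = 1·(g−p) = 1·(-16,22) = (-16.0000,22.0000)
o1: d²=234 > ρ²=46 → inactive
o2: d²=362 > ρ²=46 → inactive
o3: d²=10 ≤ ρ²=46; F_rep = 34·(1,-3)/10² = (0.3400,-1.0200)
F = F_att + ΣF_rep = (-15.6600,20.9800)
p' = p + 1/20·F = (4.2170,-9.9510)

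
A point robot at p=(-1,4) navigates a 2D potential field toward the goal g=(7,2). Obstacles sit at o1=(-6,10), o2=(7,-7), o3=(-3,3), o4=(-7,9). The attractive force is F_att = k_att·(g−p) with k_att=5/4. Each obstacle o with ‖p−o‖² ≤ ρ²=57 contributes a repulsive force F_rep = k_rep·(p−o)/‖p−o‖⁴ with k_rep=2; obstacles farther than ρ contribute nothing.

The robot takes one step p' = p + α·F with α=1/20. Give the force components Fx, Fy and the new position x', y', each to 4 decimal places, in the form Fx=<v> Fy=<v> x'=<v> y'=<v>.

Fx=10.1600 Fy=-2.4200 x'=-0.4920 y'=3.8790

F_att = 5/4·(g−p) = 5/4·(8,-2) = (10.0000,-2.5000)
o1: d²=61 > ρ²=57 → inactive
o2: d²=185 > ρ²=57 → inactive
o3: d²=5 ≤ ρ²=57; F_rep = 2·(2,1)/5² = (0.1600,0.0800)
o4: d²=61 > ρ²=57 → inactive
F = F_att + ΣF_rep = (10.1600,-2.4200)
p' = p + 1/20·F = (-0.4920,3.8790)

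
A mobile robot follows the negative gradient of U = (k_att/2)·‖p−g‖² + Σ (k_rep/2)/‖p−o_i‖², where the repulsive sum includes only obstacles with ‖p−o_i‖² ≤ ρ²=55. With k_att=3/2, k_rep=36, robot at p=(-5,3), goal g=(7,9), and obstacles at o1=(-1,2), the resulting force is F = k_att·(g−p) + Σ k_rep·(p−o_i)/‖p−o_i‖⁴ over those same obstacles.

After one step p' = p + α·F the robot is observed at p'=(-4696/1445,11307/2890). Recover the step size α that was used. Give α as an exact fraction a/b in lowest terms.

F_att = 3/2·(g−p) = 3/2·(12,6) = (18.0000,9.0000)
o1: d²=17 ≤ ρ²=55; F_rep = 36·(-4,1)/17² = (-0.4983,0.1246)
F = F_att + ΣF_rep = (17.5017,9.1246)
Δp = p'−p = (1.7502,0.9125); α = Δx/Fx = (2529/1445) / (5058/289) = 1/10
check: Δy/Fy = (2637/2890) / (2637/289) = 1/10 ✓

α = 1/10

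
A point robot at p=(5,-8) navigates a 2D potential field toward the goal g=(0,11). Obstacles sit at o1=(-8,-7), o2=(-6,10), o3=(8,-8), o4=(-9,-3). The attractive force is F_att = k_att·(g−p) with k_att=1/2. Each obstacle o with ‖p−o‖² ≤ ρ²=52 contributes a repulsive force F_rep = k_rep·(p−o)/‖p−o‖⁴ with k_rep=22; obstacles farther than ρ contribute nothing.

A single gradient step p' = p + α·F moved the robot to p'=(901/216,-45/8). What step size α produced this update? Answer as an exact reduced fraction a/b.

α = 1/4

F_att = 1/2·(g−p) = 1/2·(-5,19) = (-2.5000,9.5000)
o1: d²=170 > ρ²=52 → inactive
o2: d²=445 > ρ²=52 → inactive
o3: d²=9 ≤ ρ²=52; F_rep = 22·(-3,0)/9² = (-0.8148,0.0000)
o4: d²=221 > ρ²=52 → inactive
F = F_att + ΣF_rep = (-3.3148,9.5000)
Δp = p'−p = (-0.8287,2.3750); α = Δx/Fx = (-179/216) / (-179/54) = 1/4
check: Δy/Fy = (19/8) / (19/2) = 1/4 ✓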